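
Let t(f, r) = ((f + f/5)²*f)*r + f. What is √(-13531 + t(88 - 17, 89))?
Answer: 2*√286602586/5 ≈ 6771.7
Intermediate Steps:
t(f, r) = f + 36*r*f³/25 (t(f, r) = ((f + f*(⅕))²*f)*r + f = ((f + f/5)²*f)*r + f = ((6*f/5)²*f)*r + f = ((36*f²/25)*f)*r + f = (36*f³/25)*r + f = 36*r*f³/25 + f = f + 36*r*f³/25)
√(-13531 + t(88 - 17, 89)) = √(-13531 + ((88 - 17) + (36/25)*89*(88 - 17)³)) = √(-13531 + (71 + (36/25)*89*71³)) = √(-13531 + (71 + (36/25)*89*357911)) = √(-13531 + (71 + 1146746844/25)) = √(-13531 + 1146748619/25) = √(1146410344/25) = 2*√286602586/5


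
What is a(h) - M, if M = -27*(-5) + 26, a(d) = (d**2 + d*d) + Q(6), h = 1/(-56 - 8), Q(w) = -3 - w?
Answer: -348159/2048 ≈ -170.00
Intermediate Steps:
h = -1/64 (h = 1/(-64) = -1/64 ≈ -0.015625)
a(d) = -9 + 2*d**2 (a(d) = (d**2 + d*d) + (-3 - 1*6) = (d**2 + d**2) + (-3 - 6) = 2*d**2 - 9 = -9 + 2*d**2)
M = 161 (M = 135 + 26 = 161)
a(h) - M = (-9 + 2*(-1/64)**2) - 1*161 = (-9 + 2*(1/4096)) - 161 = (-9 + 1/2048) - 161 = -18431/2048 - 161 = -348159/2048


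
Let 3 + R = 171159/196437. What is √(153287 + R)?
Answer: √657208800087631/65479 ≈ 391.52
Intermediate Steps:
R = -139384/65479 (R = -3 + 171159/196437 = -3 + 171159*(1/196437) = -3 + 57053/65479 = -139384/65479 ≈ -2.1287)
√(153287 + R) = √(153287 - 139384/65479) = √(10036940089/65479) = √657208800087631/65479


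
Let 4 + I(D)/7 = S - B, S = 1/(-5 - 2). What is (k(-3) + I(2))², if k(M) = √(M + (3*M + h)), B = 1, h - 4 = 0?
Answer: 1288 - 144*I*√2 ≈ 1288.0 - 203.65*I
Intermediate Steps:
h = 4 (h = 4 + 0 = 4)
S = -⅐ (S = 1/(-7) = -⅐ ≈ -0.14286)
k(M) = √(4 + 4*M) (k(M) = √(M + (3*M + 4)) = √(M + (4 + 3*M)) = √(4 + 4*M))
I(D) = -36 (I(D) = -28 + 7*(-⅐ - 1*1) = -28 + 7*(-⅐ - 1) = -28 + 7*(-8/7) = -28 - 8 = -36)
(k(-3) + I(2))² = (2*√(1 - 3) - 36)² = (2*√(-2) - 36)² = (2*(I*√2) - 36)² = (2*I*√2 - 36)² = (-36 + 2*I*√2)²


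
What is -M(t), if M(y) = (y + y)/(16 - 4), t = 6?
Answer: -1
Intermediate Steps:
M(y) = y/6 (M(y) = (2*y)/12 = (2*y)*(1/12) = y/6)
-M(t) = -6/6 = -1*1 = -1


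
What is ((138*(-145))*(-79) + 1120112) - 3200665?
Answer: -499763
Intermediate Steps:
((138*(-145))*(-79) + 1120112) - 3200665 = (-20010*(-79) + 1120112) - 3200665 = (1580790 + 1120112) - 3200665 = 2700902 - 3200665 = -499763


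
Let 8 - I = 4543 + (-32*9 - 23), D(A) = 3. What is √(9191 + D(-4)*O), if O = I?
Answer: 59*I ≈ 59.0*I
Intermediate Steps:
I = -4224 (I = 8 - (4543 + (-32*9 - 23)) = 8 - (4543 + (-288 - 23)) = 8 - (4543 - 311) = 8 - 1*4232 = 8 - 4232 = -4224)
O = -4224
√(9191 + D(-4)*O) = √(9191 + 3*(-4224)) = √(9191 - 12672) = √(-3481) = 59*I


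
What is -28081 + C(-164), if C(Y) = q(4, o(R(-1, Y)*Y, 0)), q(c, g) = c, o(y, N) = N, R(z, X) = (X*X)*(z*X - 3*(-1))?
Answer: -28077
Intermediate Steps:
R(z, X) = X²*(3 + X*z) (R(z, X) = X²*(X*z + 3) = X²*(3 + X*z))
C(Y) = 4
-28081 + C(-164) = -28081 + 4 = -28077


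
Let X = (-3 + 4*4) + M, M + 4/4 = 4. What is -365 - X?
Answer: -381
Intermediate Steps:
M = 3 (M = -1 + 4 = 3)
X = 16 (X = (-3 + 4*4) + 3 = (-3 + 16) + 3 = 13 + 3 = 16)
-365 - X = -365 - 1*16 = -365 - 16 = -381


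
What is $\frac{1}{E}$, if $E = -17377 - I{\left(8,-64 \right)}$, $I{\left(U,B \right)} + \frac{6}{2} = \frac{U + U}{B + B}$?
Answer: $- \frac{8}{138991} \approx -5.7558 \cdot 10^{-5}$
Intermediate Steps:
$I{\left(U,B \right)} = -3 + \frac{U}{B}$ ($I{\left(U,B \right)} = -3 + \frac{U + U}{B + B} = -3 + \frac{2 U}{2 B} = -3 + 2 U \frac{1}{2 B} = -3 + \frac{U}{B}$)
$E = - \frac{138991}{8}$ ($E = -17377 - \left(-3 + \frac{8}{-64}\right) = -17377 - \left(-3 + 8 \left(- \frac{1}{64}\right)\right) = -17377 - \left(-3 - \frac{1}{8}\right) = -17377 - - \frac{25}{8} = -17377 + \frac{25}{8} = - \frac{138991}{8} \approx -17374.0$)
$\frac{1}{E} = \frac{1}{- \frac{138991}{8}} = - \frac{8}{138991}$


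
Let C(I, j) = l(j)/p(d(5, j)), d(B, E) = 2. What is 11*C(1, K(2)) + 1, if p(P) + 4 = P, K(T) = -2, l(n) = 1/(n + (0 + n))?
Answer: 19/8 ≈ 2.3750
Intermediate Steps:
l(n) = 1/(2*n) (l(n) = 1/(n + n) = 1/(2*n))
p(P) = -4 + P
C(I, j) = -1/(4*j) (C(I, j) = (1/(2*j))/(-4 + 2) = (1/(2*j))/(-2) = (1/(2*j))*(-½) = -1/(4*j))
11*C(1, K(2)) + 1 = 11*(-¼/(-2)) + 1 = 11*(-¼*(-½)) + 1 = 11*(⅛) + 1 = 11/8 + 1 = 19/8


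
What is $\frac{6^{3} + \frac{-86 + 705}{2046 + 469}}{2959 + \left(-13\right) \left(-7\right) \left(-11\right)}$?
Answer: $\frac{543859}{4924370} \approx 0.11044$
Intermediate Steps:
$\frac{6^{3} + \frac{-86 + 705}{2046 + 469}}{2959 + \left(-13\right) \left(-7\right) \left(-11\right)} = \frac{216 + \frac{619}{2515}}{2959 + 91 \left(-11\right)} = \frac{216 + 619 \cdot \frac{1}{2515}}{2959 - 1001} = \frac{216 + \frac{619}{2515}}{1958} = \frac{543859}{2515} \cdot \frac{1}{1958} = \frac{543859}{4924370}$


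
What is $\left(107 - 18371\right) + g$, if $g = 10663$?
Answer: $-7601$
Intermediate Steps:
$\left(107 - 18371\right) + g = \left(107 - 18371\right) + 10663 = -18264 + 10663 = -7601$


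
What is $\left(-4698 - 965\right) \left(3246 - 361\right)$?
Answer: $-16337755$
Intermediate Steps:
$\left(-4698 - 965\right) \left(3246 - 361\right) = - 5663 \left(3246 + \left(-1019 + 658\right)\right) = - 5663 \left(3246 - 361\right) = \left(-5663\right) 2885 = -16337755$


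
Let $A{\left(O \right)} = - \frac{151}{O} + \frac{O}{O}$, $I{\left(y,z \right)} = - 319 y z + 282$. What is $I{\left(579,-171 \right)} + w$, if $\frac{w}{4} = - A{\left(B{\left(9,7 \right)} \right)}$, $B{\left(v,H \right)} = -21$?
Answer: $\frac{663266525}{21} \approx 3.1584 \cdot 10^{7}$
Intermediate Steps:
$I{\left(y,z \right)} = 282 - 319 y z$ ($I{\left(y,z \right)} = - 319 y z + 282 = 282 - 319 y z$)
$A{\left(O \right)} = 1 - \frac{151}{O}$ ($A{\left(O \right)} = - \frac{151}{O} + 1 = 1 - \frac{151}{O}$)
$w = - \frac{688}{21}$ ($w = 4 \left(- \frac{-151 - 21}{-21}\right) = 4 \left(- \frac{\left(-1\right) \left(-172\right)}{21}\right) = 4 \left(\left(-1\right) \frac{172}{21}\right) = 4 \left(- \frac{172}{21}\right) = - \frac{688}{21} \approx -32.762$)
$I{\left(579,-171 \right)} + w = \left(282 - 184701 \left(-171\right)\right) - \frac{688}{21} = \left(282 + 31583871\right) - \frac{688}{21} = 31584153 - \frac{688}{21} = \frac{663266525}{21}$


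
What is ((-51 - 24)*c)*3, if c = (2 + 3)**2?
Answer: -5625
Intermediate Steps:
c = 25 (c = 5**2 = 25)
((-51 - 24)*c)*3 = ((-51 - 24)*25)*3 = -75*25*3 = -1875*3 = -5625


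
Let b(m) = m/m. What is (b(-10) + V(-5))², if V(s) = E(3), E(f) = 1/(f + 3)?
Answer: 49/36 ≈ 1.3611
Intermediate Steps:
E(f) = 1/(3 + f)
b(m) = 1
V(s) = ⅙ (V(s) = 1/(3 + 3) = 1/6 = ⅙)
(b(-10) + V(-5))² = (1 + ⅙)² = (7/6)² = 49/36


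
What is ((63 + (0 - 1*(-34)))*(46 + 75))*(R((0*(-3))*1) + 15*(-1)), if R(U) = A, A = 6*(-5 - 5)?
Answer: -880275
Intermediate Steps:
A = -60 (A = 6*(-10) = -60)
R(U) = -60
((63 + (0 - 1*(-34)))*(46 + 75))*(R((0*(-3))*1) + 15*(-1)) = ((63 + (0 - 1*(-34)))*(46 + 75))*(-60 + 15*(-1)) = ((63 + (0 + 34))*121)*(-60 - 15) = ((63 + 34)*121)*(-75) = (97*121)*(-75) = 11737*(-75) = -880275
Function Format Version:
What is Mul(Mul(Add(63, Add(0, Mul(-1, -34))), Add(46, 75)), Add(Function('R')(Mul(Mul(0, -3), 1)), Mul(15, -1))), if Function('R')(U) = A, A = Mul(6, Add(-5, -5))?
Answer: -880275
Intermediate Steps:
A = -60 (A = Mul(6, -10) = -60)
Function('R')(U) = -60
Mul(Mul(Add(63, Add(0, Mul(-1, -34))), Add(46, 75)), Add(Function('R')(Mul(Mul(0, -3), 1)), Mul(15, -1))) = Mul(Mul(Add(63, Add(0, Mul(-1, -34))), Add(46, 75)), Add(-60, Mul(15, -1))) = Mul(Mul(Add(63, Add(0, 34)), 121), Add(-60, -15)) = Mul(Mul(Add(63, 34), 121), -75) = Mul(Mul(97, 121), -75) = Mul(11737, -75) = -880275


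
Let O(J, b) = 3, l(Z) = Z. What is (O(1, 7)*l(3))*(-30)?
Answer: -270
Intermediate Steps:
(O(1, 7)*l(3))*(-30) = (3*3)*(-30) = 9*(-30) = -270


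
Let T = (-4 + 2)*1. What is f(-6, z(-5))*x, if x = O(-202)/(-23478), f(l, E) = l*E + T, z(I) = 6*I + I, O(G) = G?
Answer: 1616/903 ≈ 1.7896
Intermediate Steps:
z(I) = 7*I
T = -2 (T = -2*1 = -2)
f(l, E) = -2 + E*l (f(l, E) = l*E - 2 = E*l - 2 = -2 + E*l)
x = 101/11739 (x = -202/(-23478) = -202*(-1/23478) = 101/11739 ≈ 0.0086038)
f(-6, z(-5))*x = (-2 + (7*(-5))*(-6))*(101/11739) = (-2 - 35*(-6))*(101/11739) = (-2 + 210)*(101/11739) = 208*(101/11739) = 1616/903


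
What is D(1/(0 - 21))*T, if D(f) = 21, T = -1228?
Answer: -25788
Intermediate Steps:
D(1/(0 - 21))*T = 21*(-1228) = -25788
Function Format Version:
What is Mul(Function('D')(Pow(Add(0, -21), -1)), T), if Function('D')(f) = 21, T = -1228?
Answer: -25788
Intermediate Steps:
Mul(Function('D')(Pow(Add(0, -21), -1)), T) = Mul(21, -1228) = -25788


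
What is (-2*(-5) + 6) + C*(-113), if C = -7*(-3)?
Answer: -2357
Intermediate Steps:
C = 21
(-2*(-5) + 6) + C*(-113) = (-2*(-5) + 6) + 21*(-113) = (10 + 6) - 2373 = 16 - 2373 = -2357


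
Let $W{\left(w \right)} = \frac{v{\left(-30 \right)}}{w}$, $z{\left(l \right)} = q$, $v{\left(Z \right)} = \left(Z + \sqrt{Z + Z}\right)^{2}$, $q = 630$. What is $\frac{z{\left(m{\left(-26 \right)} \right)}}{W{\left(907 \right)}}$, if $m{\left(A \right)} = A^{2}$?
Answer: $\frac{285705}{2 \left(15 - i \sqrt{15}\right)^{2}} \approx 520.82 + 288.16 i$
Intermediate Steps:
$v{\left(Z \right)} = \left(Z + \sqrt{2} \sqrt{Z}\right)^{2}$ ($v{\left(Z \right)} = \left(Z + \sqrt{2 Z}\right)^{2} = \left(Z + \sqrt{2} \sqrt{Z}\right)^{2}$)
$z{\left(l \right)} = 630$
$W{\left(w \right)} = \frac{\left(-30 + 2 i \sqrt{15}\right)^{2}}{w}$ ($W{\left(w \right)} = \frac{\left(-30 + \sqrt{2} \sqrt{-30}\right)^{2}}{w} = \frac{\left(-30 + \sqrt{2} i \sqrt{30}\right)^{2}}{w} = \frac{\left(-30 + 2 i \sqrt{15}\right)^{2}}{w}$)
$\frac{z{\left(m{\left(-26 \right)} \right)}}{W{\left(907 \right)}} = \frac{630}{120 \cdot \frac{1}{907} \left(7 - i \sqrt{15}\right)} = \frac{630}{\frac{840}{907} - \frac{120 i \sqrt{15}}{907}}$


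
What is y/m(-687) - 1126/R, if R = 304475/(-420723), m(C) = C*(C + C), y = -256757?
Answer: 447097440910349/287405522550 ≈ 1555.6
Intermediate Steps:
m(C) = 2*C² (m(C) = C*(2*C) = 2*C²)
R = -304475/420723 (R = 304475*(-1/420723) = -304475/420723 ≈ -0.72369)
y/m(-687) - 1126/R = -256757/(2*(-687)²) - 1126/(-304475/420723) = -256757/(2*471969) - 1126*(-420723/304475) = -256757/943938 + 473734098/304475 = 447097440910349/287405522550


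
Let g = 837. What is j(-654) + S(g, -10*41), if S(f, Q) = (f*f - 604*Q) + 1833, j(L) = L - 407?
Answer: 948981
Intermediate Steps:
j(L) = -407 + L
S(f, Q) = 1833 + f² - 604*Q (S(f, Q) = (f² - 604*Q) + 1833 = 1833 + f² - 604*Q)
j(-654) + S(g, -10*41) = (-407 - 654) + (1833 + 837² - (-6040)*41) = -1061 + (1833 + 700569 - 604*(-410)) = -1061 + (1833 + 700569 + 247640) = -1061 + 950042 = 948981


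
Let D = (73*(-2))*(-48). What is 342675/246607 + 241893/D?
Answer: 20684657817/576073952 ≈ 35.906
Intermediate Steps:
D = 7008 (D = -146*(-48) = 7008)
342675/246607 + 241893/D = 342675/246607 + 241893/7008 = 342675*(1/246607) + 241893*(1/7008) = 342675/246607 + 80631/2336 = 20684657817/576073952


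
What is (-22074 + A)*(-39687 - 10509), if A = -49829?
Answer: 3609242988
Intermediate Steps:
(-22074 + A)*(-39687 - 10509) = (-22074 - 49829)*(-39687 - 10509) = -71903*(-50196) = 3609242988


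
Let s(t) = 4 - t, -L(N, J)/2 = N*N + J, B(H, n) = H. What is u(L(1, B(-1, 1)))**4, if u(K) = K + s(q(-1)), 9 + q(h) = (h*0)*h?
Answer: 28561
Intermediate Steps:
q(h) = -9 (q(h) = -9 + (h*0)*h = -9 + 0*h = -9 + 0 = -9)
L(N, J) = -2*J - 2*N**2 (L(N, J) = -2*(N*N + J) = -2*(N**2 + J) = -2*(J + N**2) = -2*J - 2*N**2)
u(K) = 13 + K (u(K) = K + (4 - 1*(-9)) = K + (4 + 9) = K + 13 = 13 + K)
u(L(1, B(-1, 1)))**4 = (13 + (-2*(-1) - 2*1**2))**4 = (13 + (2 - 2*1))**4 = (13 + (2 - 2))**4 = (13 + 0)**4 = 13**4 = 28561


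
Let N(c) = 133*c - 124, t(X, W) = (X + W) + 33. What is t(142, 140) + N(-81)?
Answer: -10582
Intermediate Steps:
t(X, W) = 33 + W + X (t(X, W) = (W + X) + 33 = 33 + W + X)
N(c) = -124 + 133*c
t(142, 140) + N(-81) = (33 + 140 + 142) + (-124 + 133*(-81)) = 315 + (-124 - 10773) = 315 - 10897 = -10582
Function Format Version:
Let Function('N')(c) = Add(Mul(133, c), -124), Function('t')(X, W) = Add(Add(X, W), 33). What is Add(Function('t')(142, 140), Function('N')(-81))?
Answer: -10582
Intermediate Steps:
Function('t')(X, W) = Add(33, W, X) (Function('t')(X, W) = Add(Add(W, X), 33) = Add(33, W, X))
Function('N')(c) = Add(-124, Mul(133, c))
Add(Function('t')(142, 140), Function('N')(-81)) = Add(Add(33, 140, 142), Add(-124, Mul(133, -81))) = Add(315, Add(-124, -10773)) = Add(315, -10897) = -10582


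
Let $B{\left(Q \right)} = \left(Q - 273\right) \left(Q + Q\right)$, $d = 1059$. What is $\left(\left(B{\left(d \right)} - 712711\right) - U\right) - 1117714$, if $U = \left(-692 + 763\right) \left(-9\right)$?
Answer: $-165038$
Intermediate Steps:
$U = -639$ ($U = 71 \left(-9\right) = -639$)
$B{\left(Q \right)} = 2 Q \left(-273 + Q\right)$ ($B{\left(Q \right)} = \left(Q - 273\right) 2 Q = \left(-273 + Q\right) 2 Q = 2 Q \left(-273 + Q\right)$)
$\left(\left(B{\left(d \right)} - 712711\right) - U\right) - 1117714 = \left(\left(2 \cdot 1059 \left(-273 + 1059\right) - 712711\right) - -639\right) - 1117714 = \left(\left(2 \cdot 1059 \cdot 786 - 712711\right) + 639\right) - 1117714 = \left(\left(1664748 - 712711\right) + 639\right) - 1117714 = \left(952037 + 639\right) - 1117714 = 952676 - 1117714 = -165038$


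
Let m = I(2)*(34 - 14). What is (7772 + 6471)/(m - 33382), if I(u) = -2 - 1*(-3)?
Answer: -14243/33362 ≈ -0.42692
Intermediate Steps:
I(u) = 1 (I(u) = -2 + 3 = 1)
m = 20 (m = 1*(34 - 14) = 1*20 = 20)
(7772 + 6471)/(m - 33382) = (7772 + 6471)/(20 - 33382) = 14243/(-33362) = 14243*(-1/33362) = -14243/33362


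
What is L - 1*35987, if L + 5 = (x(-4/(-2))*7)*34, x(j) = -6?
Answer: -37420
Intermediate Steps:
L = -1433 (L = -5 - 6*7*34 = -5 - 42*34 = -5 - 1428 = -1433)
L - 1*35987 = -1433 - 1*35987 = -1433 - 35987 = -37420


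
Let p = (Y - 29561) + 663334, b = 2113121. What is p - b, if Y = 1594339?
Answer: 114991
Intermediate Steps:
p = 2228112 (p = (1594339 - 29561) + 663334 = 1564778 + 663334 = 2228112)
p - b = 2228112 - 1*2113121 = 2228112 - 2113121 = 114991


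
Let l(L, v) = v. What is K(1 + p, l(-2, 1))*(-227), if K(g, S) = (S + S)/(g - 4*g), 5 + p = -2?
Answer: -227/9 ≈ -25.222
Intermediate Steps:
p = -7 (p = -5 - 2 = -7)
K(g, S) = -2*S/(3*g) (K(g, S) = (2*S)/((-3*g)) = (2*S)*(-1/(3*g)) = -2*S/(3*g))
K(1 + p, l(-2, 1))*(-227) = -⅔*1/(1 - 7)*(-227) = -⅔*1/(-6)*(-227) = -⅔*1*(-⅙)*(-227) = (⅑)*(-227) = -227/9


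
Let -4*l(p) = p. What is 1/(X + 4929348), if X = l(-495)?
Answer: 4/19717887 ≈ 2.0286e-7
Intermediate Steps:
l(p) = -p/4
X = 495/4 (X = -¼*(-495) = 495/4 ≈ 123.75)
1/(X + 4929348) = 1/(495/4 + 4929348) = 1/(19717887/4) = 4/19717887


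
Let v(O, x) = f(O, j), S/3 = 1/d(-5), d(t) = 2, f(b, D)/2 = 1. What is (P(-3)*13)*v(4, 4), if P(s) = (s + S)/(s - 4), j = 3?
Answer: 39/7 ≈ 5.5714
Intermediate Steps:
f(b, D) = 2 (f(b, D) = 2*1 = 2)
S = 3/2 (S = 3*(1/2) = 3*(1*(½)) = 3*(½) = 3/2 ≈ 1.5000)
v(O, x) = 2
P(s) = (3/2 + s)/(-4 + s) (P(s) = (s + 3/2)/(s - 4) = (3/2 + s)/(-4 + s))
(P(-3)*13)*v(4, 4) = (((3/2 - 3)/(-4 - 3))*13)*2 = ((-3/2/(-7))*13)*2 = (-⅐*(-3/2)*13)*2 = ((3/14)*13)*2 = (39/14)*2 = 39/7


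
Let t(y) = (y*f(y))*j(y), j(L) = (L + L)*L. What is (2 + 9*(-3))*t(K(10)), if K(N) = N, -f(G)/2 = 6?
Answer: 600000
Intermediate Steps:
j(L) = 2*L**2 (j(L) = (2*L)*L = 2*L**2)
f(G) = -12 (f(G) = -2*6 = -12)
t(y) = -24*y**3 (t(y) = (y*(-12))*(2*y**2) = (-12*y)*(2*y**2) = -24*y**3)
(2 + 9*(-3))*t(K(10)) = (2 + 9*(-3))*(-24*10**3) = (2 - 27)*(-24*1000) = -25*(-24000) = 600000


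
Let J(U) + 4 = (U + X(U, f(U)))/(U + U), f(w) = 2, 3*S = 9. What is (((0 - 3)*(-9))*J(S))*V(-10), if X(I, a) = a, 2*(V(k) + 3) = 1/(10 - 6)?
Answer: 3933/16 ≈ 245.81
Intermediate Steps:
S = 3 (S = (1/3)*9 = 3)
V(k) = -23/8 (V(k) = -3 + 1/(2*(10 - 6)) = -3 + (1/2)/4 = -3 + (1/2)*(1/4) = -3 + 1/8 = -23/8)
J(U) = -4 + (2 + U)/(2*U) (J(U) = -4 + (U + 2)/(U + U) = -4 + (2 + U)/((2*U)) = -4 + (2 + U)*(1/(2*U)) = -4 + (2 + U)/(2*U))
(((0 - 3)*(-9))*J(S))*V(-10) = (((0 - 3)*(-9))*(-7/2 + 1/3))*(-23/8) = ((-3*(-9))*(-7/2 + 1/3))*(-23/8) = (27*(-19/6))*(-23/8) = -171/2*(-23/8) = 3933/16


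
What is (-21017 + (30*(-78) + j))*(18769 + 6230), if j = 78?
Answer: -581951721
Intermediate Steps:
(-21017 + (30*(-78) + j))*(18769 + 6230) = (-21017 + (30*(-78) + 78))*(18769 + 6230) = (-21017 + (-2340 + 78))*24999 = (-21017 - 2262)*24999 = -23279*24999 = -581951721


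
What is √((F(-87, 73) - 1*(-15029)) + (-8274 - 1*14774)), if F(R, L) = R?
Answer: I*√8106 ≈ 90.033*I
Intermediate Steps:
√((F(-87, 73) - 1*(-15029)) + (-8274 - 1*14774)) = √((-87 - 1*(-15029)) + (-8274 - 1*14774)) = √((-87 + 15029) + (-8274 - 14774)) = √(14942 - 23048) = √(-8106) = I*√8106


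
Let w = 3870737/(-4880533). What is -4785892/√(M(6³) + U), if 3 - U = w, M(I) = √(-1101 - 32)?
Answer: -4785892*√4880533/√(18512336 + 4880533*I*√1133) ≈ -6.1315e+5 + 5.4794e+5*I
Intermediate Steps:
M(I) = I*√1133 (M(I) = √(-1133) = I*√1133)
w = -3870737/4880533 (w = 3870737*(-1/4880533) = -3870737/4880533 ≈ -0.79310)
U = 18512336/4880533 (U = 3 - 1*(-3870737/4880533) = 3 + 3870737/4880533 = 18512336/4880533 ≈ 3.7931)
-4785892/√(M(6³) + U) = -4785892/√(I*√1133 + 18512336/4880533) = -4785892/√(18512336/4880533 + I*√1133)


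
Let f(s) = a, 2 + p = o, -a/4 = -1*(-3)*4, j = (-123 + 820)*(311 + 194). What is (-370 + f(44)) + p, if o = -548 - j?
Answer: -352953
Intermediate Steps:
j = 351985 (j = 697*505 = 351985)
o = -352533 (o = -548 - 1*351985 = -548 - 351985 = -352533)
a = -48 (a = -4*(-1*(-3))*4 = -12*4 = -4*12 = -48)
p = -352535 (p = -2 - 352533 = -352535)
f(s) = -48
(-370 + f(44)) + p = (-370 - 48) - 352535 = -418 - 352535 = -352953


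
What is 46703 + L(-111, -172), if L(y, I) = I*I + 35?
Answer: 76322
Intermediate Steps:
L(y, I) = 35 + I² (L(y, I) = I² + 35 = 35 + I²)
46703 + L(-111, -172) = 46703 + (35 + (-172)²) = 46703 + (35 + 29584) = 46703 + 29619 = 76322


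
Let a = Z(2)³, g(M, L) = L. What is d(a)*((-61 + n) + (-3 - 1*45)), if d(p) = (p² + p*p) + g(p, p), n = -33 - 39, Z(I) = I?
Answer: -24616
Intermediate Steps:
n = -72
a = 8 (a = 2³ = 8)
d(p) = p + 2*p² (d(p) = (p² + p*p) + p = (p² + p²) + p = 2*p² + p = p + 2*p²)
d(a)*((-61 + n) + (-3 - 1*45)) = (8*(1 + 2*8))*((-61 - 72) + (-3 - 1*45)) = (8*(1 + 16))*(-133 + (-3 - 45)) = (8*17)*(-133 - 48) = 136*(-181) = -24616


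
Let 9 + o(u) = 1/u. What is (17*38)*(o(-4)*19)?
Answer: -227069/2 ≈ -1.1353e+5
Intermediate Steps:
o(u) = -9 + 1/u
(17*38)*(o(-4)*19) = (17*38)*((-9 + 1/(-4))*19) = 646*((-9 - ¼)*19) = 646*(-37/4*19) = 646*(-703/4) = -227069/2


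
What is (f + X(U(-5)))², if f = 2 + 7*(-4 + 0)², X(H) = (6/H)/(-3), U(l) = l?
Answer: 327184/25 ≈ 13087.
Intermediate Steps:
X(H) = -2/H (X(H) = (6/H)*(-⅓) = -2/H)
f = 114 (f = 2 + 7*(-4)² = 2 + 7*16 = 2 + 112 = 114)
(f + X(U(-5)))² = (114 - 2/(-5))² = (114 - 2*(-⅕))² = (114 + ⅖)² = (572/5)² = 327184/25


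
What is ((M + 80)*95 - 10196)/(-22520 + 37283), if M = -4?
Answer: -992/4921 ≈ -0.20159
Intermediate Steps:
((M + 80)*95 - 10196)/(-22520 + 37283) = ((-4 + 80)*95 - 10196)/(-22520 + 37283) = (76*95 - 10196)/14763 = (7220 - 10196)*(1/14763) = -2976*1/14763 = -992/4921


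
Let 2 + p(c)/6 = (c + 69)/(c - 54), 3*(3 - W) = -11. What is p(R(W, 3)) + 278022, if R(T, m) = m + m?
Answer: 2224005/8 ≈ 2.7800e+5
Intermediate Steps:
W = 20/3 (W = 3 - ⅓*(-11) = 3 + 11/3 = 20/3 ≈ 6.6667)
R(T, m) = 2*m
p(c) = -12 + 6*(69 + c)/(-54 + c) (p(c) = -12 + 6*((c + 69)/(c - 54)) = -12 + 6*((69 + c)/(-54 + c)) = -12 + 6*(69 + c)/(-54 + c))
p(R(W, 3)) + 278022 = 6*(177 - 2*3)/(-54 + 2*3) + 278022 = 6*(177 - 1*6)/(-54 + 6) + 278022 = 6*(177 - 6)/(-48) + 278022 = 6*(-1/48)*171 + 278022 = -171/8 + 278022 = 2224005/8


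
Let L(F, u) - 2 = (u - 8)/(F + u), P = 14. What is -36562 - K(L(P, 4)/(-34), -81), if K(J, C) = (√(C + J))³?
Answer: -36562 + 12401*I*√210817/7803 ≈ -36562.0 + 729.71*I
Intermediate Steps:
L(F, u) = 2 + (-8 + u)/(F + u) (L(F, u) = 2 + (u - 8)/(F + u) = 2 + (-8 + u)/(F + u))
K(J, C) = (C + J)^(3/2)
-36562 - K(L(P, 4)/(-34), -81) = -36562 - (-81 + ((-8 + 2*14 + 3*4)/(14 + 4))/(-34))^(3/2) = -36562 - (-81 + ((-8 + 28 + 12)/18)*(-1/34))^(3/2) = -36562 - (-81 + ((1/18)*32)*(-1/34))^(3/2) = -36562 - (-81 + (16/9)*(-1/34))^(3/2) = -36562 - (-81 - 8/153)^(3/2) = -36562 - (-12401/153)^(3/2) = -36562 - (-12401)*I*√210817/7803 = -36562 + 12401*I*√210817/7803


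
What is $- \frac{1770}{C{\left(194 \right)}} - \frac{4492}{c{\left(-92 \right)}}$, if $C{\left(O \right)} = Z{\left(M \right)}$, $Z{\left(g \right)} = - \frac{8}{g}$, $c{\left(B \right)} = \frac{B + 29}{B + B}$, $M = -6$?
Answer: $- \frac{1820321}{126} \approx -14447.0$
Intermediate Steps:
$c{\left(B \right)} = \frac{29 + B}{2 B}$
$C{\left(O \right)} = \frac{4}{3}$ ($C{\left(O \right)} = - \frac{8}{-6} = \left(-8\right) \left(- \frac{1}{6}\right) = \frac{4}{3}$)
$- \frac{1770}{C{\left(194 \right)}} - \frac{4492}{c{\left(-92 \right)}} = - \frac{1770}{\frac{4}{3}} - \frac{4492}{\frac{1}{2} \frac{1}{-92} \left(29 - 92\right)} = \left(-1770\right) \frac{3}{4} - \frac{4492}{\frac{1}{2} \left(- \frac{1}{92}\right) \left(-63\right)} = - \frac{2655}{2} - \frac{4492}{\frac{63}{184}} = - \frac{2655}{2} - \frac{826528}{63} = - \frac{1820321}{126}$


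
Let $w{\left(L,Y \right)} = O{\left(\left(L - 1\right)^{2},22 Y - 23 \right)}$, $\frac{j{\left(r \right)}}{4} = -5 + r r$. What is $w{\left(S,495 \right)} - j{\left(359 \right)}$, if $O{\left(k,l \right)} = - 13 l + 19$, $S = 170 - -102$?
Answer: $-656756$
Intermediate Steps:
$j{\left(r \right)} = -20 + 4 r^{2}$ ($j{\left(r \right)} = 4 \left(-5 + r r\right) = 4 \left(-5 + r^{2}\right) = -20 + 4 r^{2}$)
$S = 272$ ($S = 170 + 102 = 272$)
$O{\left(k,l \right)} = 19 - 13 l$
$w{\left(L,Y \right)} = 318 - 286 Y$ ($w{\left(L,Y \right)} = 19 - 13 \left(22 Y - 23\right) = 19 - 13 \left(-23 + 22 Y\right) = 19 - \left(-299 + 286 Y\right) = 318 - 286 Y$)
$w{\left(S,495 \right)} - j{\left(359 \right)} = \left(318 - 141570\right) - \left(-20 + 4 \cdot 359^{2}\right) = \left(318 - 141570\right) - \left(-20 + 4 \cdot 128881\right) = -141252 - \left(-20 + 515524\right) = -141252 - 515504 = -656756$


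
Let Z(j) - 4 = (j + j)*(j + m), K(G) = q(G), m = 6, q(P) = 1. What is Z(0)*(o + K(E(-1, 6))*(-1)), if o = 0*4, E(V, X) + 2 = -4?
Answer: -4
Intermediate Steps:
E(V, X) = -6 (E(V, X) = -2 - 4 = -6)
K(G) = 1
o = 0
Z(j) = 4 + 2*j*(6 + j) (Z(j) = 4 + (j + j)*(j + 6) = 4 + (2*j)*(6 + j) = 4 + 2*j*(6 + j))
Z(0)*(o + K(E(-1, 6))*(-1)) = (4 + 2*0² + 12*0)*(0 + 1*(-1)) = (4 + 2*0 + 0)*(0 - 1) = (4 + 0 + 0)*(-1) = 4*(-1) = -4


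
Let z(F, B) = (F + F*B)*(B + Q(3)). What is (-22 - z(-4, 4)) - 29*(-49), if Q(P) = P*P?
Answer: 1659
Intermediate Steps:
Q(P) = P²
z(F, B) = (9 + B)*(F + B*F) (z(F, B) = (F + F*B)*(B + 3²) = (F + B*F)*(B + 9) = (F + B*F)*(9 + B) = (9 + B)*(F + B*F))
(-22 - z(-4, 4)) - 29*(-49) = (-22 - (-4)*(9 + 4² + 10*4)) - 29*(-49) = (-22 - (-4)*(9 + 16 + 40)) + 1421 = (-22 - (-4)*65) + 1421 = (-22 - 1*(-260)) + 1421 = (-22 + 260) + 1421 = 238 + 1421 = 1659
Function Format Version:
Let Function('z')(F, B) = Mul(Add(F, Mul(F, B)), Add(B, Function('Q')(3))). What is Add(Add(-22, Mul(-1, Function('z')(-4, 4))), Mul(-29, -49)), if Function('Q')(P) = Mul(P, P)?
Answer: 1659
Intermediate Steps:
Function('Q')(P) = Pow(P, 2)
Function('z')(F, B) = Mul(Add(9, B), Add(F, Mul(B, F))) (Function('z')(F, B) = Mul(Add(F, Mul(F, B)), Add(B, Pow(3, 2))) = Mul(Add(F, Mul(B, F)), Add(B, 9)) = Mul(Add(F, Mul(B, F)), Add(9, B)) = Mul(Add(9, B), Add(F, Mul(B, F))))
Add(Add(-22, Mul(-1, Function('z')(-4, 4))), Mul(-29, -49)) = Add(Add(-22, Mul(-1, Mul(-4, Add(9, Pow(4, 2), Mul(10, 4))))), Mul(-29, -49)) = Add(Add(-22, Mul(-1, Mul(-4, Add(9, 16, 40)))), 1421) = Add(Add(-22, Mul(-1, Mul(-4, 65))), 1421) = Add(Add(-22, Mul(-1, -260)), 1421) = Add(Add(-22, 260), 1421) = Add(238, 1421) = 1659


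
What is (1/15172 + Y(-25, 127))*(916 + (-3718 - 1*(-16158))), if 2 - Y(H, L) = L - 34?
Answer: -4609993689/3793 ≈ -1.2154e+6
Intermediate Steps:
Y(H, L) = 36 - L (Y(H, L) = 2 - (L - 34) = 2 - (-34 + L) = 2 + (34 - L) = 36 - L)
(1/15172 + Y(-25, 127))*(916 + (-3718 - 1*(-16158))) = (1/15172 + (36 - 1*127))*(916 + (-3718 - 1*(-16158))) = (1/15172 + (36 - 127))*(916 + (-3718 + 16158)) = (1/15172 - 91)*(916 + 12440) = -1380651/15172*13356 = -4609993689/3793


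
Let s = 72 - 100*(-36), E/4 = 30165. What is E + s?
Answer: 124332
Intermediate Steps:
E = 120660 (E = 4*30165 = 120660)
s = 3672 (s = 72 + 3600 = 3672)
E + s = 120660 + 3672 = 124332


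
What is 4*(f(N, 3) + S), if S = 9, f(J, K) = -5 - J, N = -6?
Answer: 40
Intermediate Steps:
4*(f(N, 3) + S) = 4*((-5 - 1*(-6)) + 9) = 4*((-5 + 6) + 9) = 4*(1 + 9) = 4*10 = 40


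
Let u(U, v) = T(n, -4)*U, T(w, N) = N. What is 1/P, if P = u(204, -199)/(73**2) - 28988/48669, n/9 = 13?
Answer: -259357101/194190956 ≈ -1.3356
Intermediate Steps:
n = 117 (n = 9*13 = 117)
u(U, v) = -4*U
P = -194190956/259357101 (P = (-4*204)/(73**2) - 28988/48669 = -816/5329 - 28988*1/48669 = -816*1/5329 - 28988/48669 = -816/5329 - 28988/48669 = -194190956/259357101 ≈ -0.74874)
1/P = 1/(-194190956/259357101) = -259357101/194190956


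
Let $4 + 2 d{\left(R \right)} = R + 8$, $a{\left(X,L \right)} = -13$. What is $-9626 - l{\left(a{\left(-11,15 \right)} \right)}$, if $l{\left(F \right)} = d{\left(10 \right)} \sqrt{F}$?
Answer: $-9626 - 7 i \sqrt{13} \approx -9626.0 - 25.239 i$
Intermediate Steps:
$d{\left(R \right)} = 2 + \frac{R}{2}$ ($d{\left(R \right)} = -2 + \frac{R + 8}{2} = -2 + \frac{8 + R}{2} = -2 + \left(4 + \frac{R}{2}\right) = 2 + \frac{R}{2}$)
$l{\left(F \right)} = 7 \sqrt{F}$ ($l{\left(F \right)} = \left(2 + \frac{1}{2} \cdot 10\right) \sqrt{F} = \left(2 + 5\right) \sqrt{F} = 7 \sqrt{F}$)
$-9626 - l{\left(a{\left(-11,15 \right)} \right)} = -9626 - 7 \sqrt{-13} = -9626 - 7 i \sqrt{13}$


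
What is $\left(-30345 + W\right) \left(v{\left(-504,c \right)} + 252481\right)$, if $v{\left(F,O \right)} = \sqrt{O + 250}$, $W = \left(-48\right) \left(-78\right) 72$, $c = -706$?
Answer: $60399262263 + 478446 i \sqrt{114} \approx 6.0399 \cdot 10^{10} + 5.1084 \cdot 10^{6} i$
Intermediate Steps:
$W = 269568$ ($W = 3744 \cdot 72 = 269568$)
$v{\left(F,O \right)} = \sqrt{250 + O}$
$\left(-30345 + W\right) \left(v{\left(-504,c \right)} + 252481\right) = \left(-30345 + 269568\right) \left(\sqrt{250 - 706} + 252481\right) = 239223 \left(\sqrt{-456} + 252481\right) = 239223 \left(2 i \sqrt{114} + 252481\right) = 239223 \left(252481 + 2 i \sqrt{114}\right) = 60399262263 + 478446 i \sqrt{114}$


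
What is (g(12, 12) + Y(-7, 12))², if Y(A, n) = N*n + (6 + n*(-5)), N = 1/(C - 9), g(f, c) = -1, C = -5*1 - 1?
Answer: 77841/25 ≈ 3113.6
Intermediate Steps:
C = -6 (C = -5 - 1 = -6)
N = -1/15 (N = 1/(-6 - 9) = 1/(-15) = -1/15 ≈ -0.066667)
Y(A, n) = 6 - 76*n/15 (Y(A, n) = -n/15 + (6 + n*(-5)) = -n/15 + (6 - 5*n) = 6 - 76*n/15)
(g(12, 12) + Y(-7, 12))² = (-1 + (6 - 76/15*12))² = (-1 + (6 - 304/5))² = (-1 - 274/5)² = (-279/5)² = 77841/25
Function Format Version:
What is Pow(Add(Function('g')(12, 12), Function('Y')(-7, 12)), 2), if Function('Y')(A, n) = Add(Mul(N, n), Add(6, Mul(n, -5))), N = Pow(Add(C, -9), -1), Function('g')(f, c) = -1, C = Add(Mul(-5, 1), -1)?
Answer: Rational(77841, 25) ≈ 3113.6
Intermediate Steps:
C = -6 (C = Add(-5, -1) = -6)
N = Rational(-1, 15) (N = Pow(Add(-6, -9), -1) = Pow(-15, -1) = Rational(-1, 15) ≈ -0.066667)
Function('Y')(A, n) = Add(6, Mul(Rational(-76, 15), n)) (Function('Y')(A, n) = Add(Mul(Rational(-1, 15), n), Add(6, Mul(n, -5))) = Add(Mul(Rational(-1, 15), n), Add(6, Mul(-5, n))) = Add(6, Mul(Rational(-76, 15), n)))
Pow(Add(Function('g')(12, 12), Function('Y')(-7, 12)), 2) = Pow(Add(-1, Add(6, Mul(Rational(-76, 15), 12))), 2) = Pow(Add(-1, Add(6, Rational(-304, 5))), 2) = Pow(Add(-1, Rational(-274, 5)), 2) = Pow(Rational(-279, 5), 2) = Rational(77841, 25)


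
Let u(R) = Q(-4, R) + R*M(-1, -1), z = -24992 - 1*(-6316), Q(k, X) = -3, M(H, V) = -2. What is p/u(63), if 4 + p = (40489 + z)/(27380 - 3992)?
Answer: 7971/335228 ≈ 0.023778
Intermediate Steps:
z = -18676 (z = -24992 + 6316 = -18676)
u(R) = -3 - 2*R (u(R) = -3 + R*(-2) = -3 - 2*R)
p = -23913/7796 (p = -4 + (40489 - 18676)/(27380 - 3992) = -4 + 21813/23388 = -4 + 21813*(1/23388) = -4 + 7271/7796 = -23913/7796 ≈ -3.0673)
p/u(63) = -23913/(7796*(-3 - 2*63)) = -23913/(7796*(-3 - 126)) = -23913/7796/(-129) = -23913/7796*(-1/129) = 7971/335228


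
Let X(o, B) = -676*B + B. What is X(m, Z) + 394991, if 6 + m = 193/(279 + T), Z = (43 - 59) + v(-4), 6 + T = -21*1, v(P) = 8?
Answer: 400391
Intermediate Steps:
T = -27 (T = -6 - 21*1 = -6 - 21 = -27)
Z = -8 (Z = (43 - 59) + 8 = -16 + 8 = -8)
m = -1319/252 (m = -6 + 193/(279 - 27) = -6 + 193/252 = -1319/252 ≈ -5.2341)
X(o, B) = -675*B
X(m, Z) + 394991 = -675*(-8) + 394991 = 5400 + 394991 = 400391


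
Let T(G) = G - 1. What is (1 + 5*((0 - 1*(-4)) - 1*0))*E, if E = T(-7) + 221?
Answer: 4473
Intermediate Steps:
T(G) = -1 + G
E = 213 (E = (-1 - 7) + 221 = -8 + 221 = 213)
(1 + 5*((0 - 1*(-4)) - 1*0))*E = (1 + 5*((0 - 1*(-4)) - 1*0))*213 = (1 + 5*((0 + 4) + 0))*213 = (1 + 5*(4 + 0))*213 = (1 + 5*4)*213 = (1 + 20)*213 = 21*213 = 4473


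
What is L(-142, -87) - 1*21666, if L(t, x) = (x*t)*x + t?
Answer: -1096606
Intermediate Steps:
L(t, x) = t + t*x**2 (L(t, x) = (t*x)*x + t = t*x**2 + t = t + t*x**2)
L(-142, -87) - 1*21666 = -142*(1 + (-87)**2) - 1*21666 = -142*(1 + 7569) - 21666 = -142*7570 - 21666 = -1074940 - 21666 = -1096606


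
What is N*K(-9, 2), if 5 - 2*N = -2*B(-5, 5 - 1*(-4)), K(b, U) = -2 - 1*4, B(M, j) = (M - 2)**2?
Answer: -309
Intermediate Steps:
B(M, j) = (-2 + M)**2
K(b, U) = -6 (K(b, U) = -2 - 4 = -6)
N = 103/2 (N = 5/2 - (-1)*(-2 - 5)**2 = 5/2 - (-1)*(-7)**2 = 5/2 - (-1)*49 = 5/2 - 1/2*(-98) = 5/2 + 49 = 103/2 ≈ 51.500)
N*K(-9, 2) = (103/2)*(-6) = -309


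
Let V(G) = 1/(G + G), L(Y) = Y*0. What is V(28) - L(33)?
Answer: 1/56 ≈ 0.017857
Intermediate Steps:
L(Y) = 0
V(G) = 1/(2*G)
V(28) - L(33) = (½)/28 - 1*0 = (½)*(1/28) + 0 = 1/56 + 0 = 1/56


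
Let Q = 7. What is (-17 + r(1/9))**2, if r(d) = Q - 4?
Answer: 196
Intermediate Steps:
r(d) = 3 (r(d) = 7 - 4 = 3)
(-17 + r(1/9))**2 = (-17 + 3)**2 = (-14)**2 = 196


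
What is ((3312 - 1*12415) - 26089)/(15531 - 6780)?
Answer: -35192/8751 ≈ -4.0215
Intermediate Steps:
((3312 - 1*12415) - 26089)/(15531 - 6780) = ((3312 - 12415) - 26089)/8751 = (-9103 - 26089)*(1/8751) = -35192*1/8751 = -35192/8751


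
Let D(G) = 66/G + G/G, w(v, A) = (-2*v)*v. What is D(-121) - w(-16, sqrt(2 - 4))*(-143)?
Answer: -805371/11 ≈ -73216.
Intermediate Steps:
w(v, A) = -2*v**2
D(G) = 1 + 66/G (D(G) = 66/G + 1 = 1 + 66/G)
D(-121) - w(-16, sqrt(2 - 4))*(-143) = (66 - 121)/(-121) - (-2*(-16)**2)*(-143) = -1/121*(-55) - (-2*256)*(-143) = 5/11 - (-512)*(-143) = 5/11 - 1*73216 = 5/11 - 73216 = -805371/11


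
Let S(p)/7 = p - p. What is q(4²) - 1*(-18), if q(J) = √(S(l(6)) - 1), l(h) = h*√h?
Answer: 18 + I ≈ 18.0 + 1.0*I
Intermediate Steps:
l(h) = h^(3/2)
S(p) = 0 (S(p) = 7*(p - p) = 7*0 = 0)
q(J) = I (q(J) = √(0 - 1) = √(-1) = I)
q(4²) - 1*(-18) = I - 1*(-18) = I + 18 = 18 + I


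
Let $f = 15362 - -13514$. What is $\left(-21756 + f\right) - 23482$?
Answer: $-16362$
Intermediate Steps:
$f = 28876$ ($f = 15362 + 13514 = 28876$)
$\left(-21756 + f\right) - 23482 = \left(-21756 + 28876\right) - 23482 = 7120 - 23482 = -16362$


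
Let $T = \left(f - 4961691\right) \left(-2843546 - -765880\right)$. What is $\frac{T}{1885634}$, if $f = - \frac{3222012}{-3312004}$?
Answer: $\frac{4267821308572532604}{780653418817} \approx 5.467 \cdot 10^{6}$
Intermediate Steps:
$f = \frac{805503}{828001}$ ($f = \left(-3222012\right) \left(- \frac{1}{3312004}\right) = \frac{805503}{828001} \approx 0.97283$)
$T = \frac{8535642617145065208}{828001}$ ($T = \left(\frac{805503}{828001} - 4961691\right) \left(-2843546 - -765880\right) = - \frac{4108284304188 \left(-2843546 + 765880\right)}{828001} = \left(- \frac{4108284304188}{828001}\right) \left(-2077666\right) = \frac{8535642617145065208}{828001} \approx 1.0309 \cdot 10^{13}$)
$\frac{T}{1885634} = \frac{8535642617145065208}{828001 \cdot 1885634} = \frac{8535642617145065208}{828001} \cdot \frac{1}{1885634} = \frac{4267821308572532604}{780653418817}$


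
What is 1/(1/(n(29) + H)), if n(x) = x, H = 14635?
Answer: 14664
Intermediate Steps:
1/(1/(n(29) + H)) = 1/(1/(29 + 14635)) = 1/(1/14664) = 14664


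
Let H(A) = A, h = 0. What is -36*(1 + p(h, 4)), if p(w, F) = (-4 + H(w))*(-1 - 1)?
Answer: -324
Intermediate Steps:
p(w, F) = 8 - 2*w (p(w, F) = (-4 + w)*(-1 - 1) = (-4 + w)*(-2) = 8 - 2*w)
-36*(1 + p(h, 4)) = -36*(1 + (8 - 2*0)) = -36*(1 + (8 + 0)) = -36*(1 + 8) = -36*9 = -324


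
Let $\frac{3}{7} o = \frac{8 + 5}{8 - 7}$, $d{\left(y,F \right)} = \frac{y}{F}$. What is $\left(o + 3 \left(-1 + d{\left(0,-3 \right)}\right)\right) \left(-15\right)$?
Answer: $-410$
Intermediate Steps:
$o = \frac{91}{3}$ ($o = \frac{7 \frac{8 + 5}{8 - 7}}{3} = \frac{7 \cdot \frac{13}{1}}{3} = \frac{7 \cdot 13 \cdot 1}{3} = \frac{7}{3} \cdot 13 = \frac{91}{3} \approx 30.333$)
$\left(o + 3 \left(-1 + d{\left(0,-3 \right)}\right)\right) \left(-15\right) = \left(\frac{91}{3} + 3 \left(-1 + \frac{0}{-3}\right)\right) \left(-15\right) = \left(\frac{91}{3} + 3 \left(-1 + 0 \left(- \frac{1}{3}\right)\right)\right) \left(-15\right) = \left(\frac{91}{3} + 3 \left(-1 + 0\right)\right) \left(-15\right) = \left(\frac{91}{3} + 3 \left(-1\right)\right) \left(-15\right) = \left(\frac{91}{3} - 3\right) \left(-15\right) = \frac{82}{3} \left(-15\right) = -410$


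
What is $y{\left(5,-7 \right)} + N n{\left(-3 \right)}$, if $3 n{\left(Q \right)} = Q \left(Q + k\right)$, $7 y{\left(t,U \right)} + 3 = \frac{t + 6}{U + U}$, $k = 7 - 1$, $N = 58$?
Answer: $- \frac{17105}{98} \approx -174.54$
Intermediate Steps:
$k = 6$ ($k = 7 - 1 = 6$)
$y{\left(t,U \right)} = - \frac{3}{7} + \frac{6 + t}{14 U}$ ($y{\left(t,U \right)} = - \frac{3}{7} + \frac{\left(t + 6\right) \frac{1}{U + U}}{7} = - \frac{3}{7} + \frac{\left(6 + t\right) \frac{1}{2 U}}{7} = - \frac{3}{7} + \frac{\frac{1}{2} \frac{1}{U} \left(6 + t\right)}{7} = - \frac{3}{7} + \frac{6 + t}{14 U}$)
$n{\left(Q \right)} = \frac{Q \left(6 + Q\right)}{3}$ ($n{\left(Q \right)} = \frac{Q \left(Q + 6\right)}{3} = \frac{Q \left(6 + Q\right)}{3}$)
$y{\left(5,-7 \right)} + N n{\left(-3 \right)} = \frac{6 + 5 - -42}{14 \left(-7\right)} + 58 \cdot \frac{1}{3} \left(-3\right) \left(6 - 3\right) = \frac{1}{14} \left(- \frac{1}{7}\right) \left(6 + 5 + 42\right) + 58 \cdot \frac{1}{3} \left(-3\right) 3 = \frac{1}{14} \left(- \frac{1}{7}\right) 53 + 58 \left(-3\right) = - \frac{53}{98} - 174 = - \frac{17105}{98}$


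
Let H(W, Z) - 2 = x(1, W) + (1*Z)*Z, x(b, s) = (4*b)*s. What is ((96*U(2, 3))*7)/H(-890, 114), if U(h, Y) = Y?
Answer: 336/1573 ≈ 0.21360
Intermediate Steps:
x(b, s) = 4*b*s
H(W, Z) = 2 + Z² + 4*W (H(W, Z) = 2 + (4*1*W + (1*Z)*Z) = 2 + (4*W + Z*Z) = 2 + (4*W + Z²) = 2 + (Z² + 4*W) = 2 + Z² + 4*W)
((96*U(2, 3))*7)/H(-890, 114) = ((96*3)*7)/(2 + 114² + 4*(-890)) = (288*7)/(2 + 12996 - 3560) = 2016/9438 = 2016*(1/9438) = 336/1573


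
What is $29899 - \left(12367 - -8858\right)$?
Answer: $8674$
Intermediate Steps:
$29899 - \left(12367 - -8858\right) = 29899 - \left(12367 + 8858\right) = 29899 - 21225 = 8674$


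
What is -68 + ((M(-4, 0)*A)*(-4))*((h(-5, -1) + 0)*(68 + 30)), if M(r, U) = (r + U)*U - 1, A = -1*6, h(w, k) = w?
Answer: 11692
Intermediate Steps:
A = -6
M(r, U) = -1 + U*(U + r) (M(r, U) = (U + r)*U - 1 = U*(U + r) - 1 = -1 + U*(U + r))
-68 + ((M(-4, 0)*A)*(-4))*((h(-5, -1) + 0)*(68 + 30)) = -68 + (((-1 + 0**2 + 0*(-4))*(-6))*(-4))*((-5 + 0)*(68 + 30)) = -68 + (((-1 + 0 + 0)*(-6))*(-4))*(-5*98) = -68 + (-1*(-6)*(-4))*(-490) = -68 + (6*(-4))*(-490) = -68 - 24*(-490) = -68 + 11760 = 11692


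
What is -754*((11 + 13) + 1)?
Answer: -18850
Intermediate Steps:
-754*((11 + 13) + 1) = -754*(24 + 1) = -754*25 = -18850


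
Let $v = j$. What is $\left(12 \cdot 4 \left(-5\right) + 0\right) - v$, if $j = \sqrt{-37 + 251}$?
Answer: $-240 - \sqrt{214} \approx -254.63$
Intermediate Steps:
$j = \sqrt{214} \approx 14.629$
$v = \sqrt{214} \approx 14.629$
$\left(12 \cdot 4 \left(-5\right) + 0\right) - v = \left(12 \cdot 4 \left(-5\right) + 0\right) - \sqrt{214} = \left(12 \left(-20\right) + 0\right) - \sqrt{214} = \left(-240 + 0\right) - \sqrt{214} = -240 - \sqrt{214}$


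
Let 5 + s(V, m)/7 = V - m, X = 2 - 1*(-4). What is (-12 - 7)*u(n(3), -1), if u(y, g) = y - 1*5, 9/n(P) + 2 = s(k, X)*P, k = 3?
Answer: 16321/170 ≈ 96.006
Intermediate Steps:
X = 6 (X = 2 + 4 = 6)
s(V, m) = -35 - 7*m + 7*V (s(V, m) = -35 + 7*(V - m) = -35 + (-7*m + 7*V) = -35 - 7*m + 7*V)
n(P) = 9/(-2 - 56*P) (n(P) = 9/(-2 + (-35 - 7*6 + 7*3)*P) = 9/(-2 + (-35 - 42 + 21)*P) = 9/(-2 - 56*P))
u(y, g) = -5 + y (u(y, g) = y - 5 = -5 + y)
(-12 - 7)*u(n(3), -1) = (-12 - 7)*(-5 - 9/(2 + 56*3)) = -19*(-5 - 9/(2 + 168)) = -19*(-5 - 9/170) = -19*(-859/170) = 16321/170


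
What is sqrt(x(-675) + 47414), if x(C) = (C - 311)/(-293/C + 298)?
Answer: 2*sqrt(480973004541359)/201443 ≈ 217.74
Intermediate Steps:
x(C) = (-311 + C)/(298 - 293/C)
sqrt(x(-675) + 47414) = sqrt(-675*(-311 - 675)/(-293 + 298*(-675)) + 47414) = sqrt(-675*(-986)/(-293 - 201150) + 47414) = sqrt(-675*(-986)/(-201443) + 47414) = sqrt(-675*(-1/201443)*(-986) + 47414) = sqrt(-665550/201443 + 47414) = sqrt(9550552852/201443) = 2*sqrt(480973004541359)/201443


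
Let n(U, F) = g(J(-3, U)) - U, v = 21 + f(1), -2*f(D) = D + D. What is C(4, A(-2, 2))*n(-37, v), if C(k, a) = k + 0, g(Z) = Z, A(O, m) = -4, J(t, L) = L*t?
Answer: 592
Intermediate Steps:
f(D) = -D (f(D) = -(D + D)/2 = -D)
C(k, a) = k
v = 20 (v = 21 - 1*1 = 21 - 1 = 20)
n(U, F) = -4*U (n(U, F) = U*(-3) - U = -3*U - U = -4*U)
C(4, A(-2, 2))*n(-37, v) = 4*(-4*(-37)) = 4*148 = 592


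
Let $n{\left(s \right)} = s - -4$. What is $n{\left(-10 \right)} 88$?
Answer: $-528$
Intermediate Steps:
$n{\left(s \right)} = 4 + s$ ($n{\left(s \right)} = s + 4 = 4 + s$)
$n{\left(-10 \right)} 88 = \left(4 - 10\right) 88 = \left(-6\right) 88 = -528$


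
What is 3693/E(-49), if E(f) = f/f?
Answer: 3693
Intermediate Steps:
E(f) = 1
3693/E(-49) = 3693/1 = 3693*1 = 3693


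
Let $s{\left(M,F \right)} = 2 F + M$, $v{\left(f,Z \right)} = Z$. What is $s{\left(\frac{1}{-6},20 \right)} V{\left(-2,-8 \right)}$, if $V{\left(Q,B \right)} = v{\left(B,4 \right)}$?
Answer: $\frac{478}{3} \approx 159.33$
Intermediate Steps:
$V{\left(Q,B \right)} = 4$
$s{\left(M,F \right)} = M + 2 F$
$s{\left(\frac{1}{-6},20 \right)} V{\left(-2,-8 \right)} = \left(\frac{1}{-6} + 2 \cdot 20\right) 4 = \left(- \frac{1}{6} + 40\right) 4 = \frac{239}{6} \cdot 4 = \frac{478}{3}$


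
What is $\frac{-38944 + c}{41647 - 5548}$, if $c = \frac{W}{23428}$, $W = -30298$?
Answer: $- \frac{456205165}{422863686} \approx -1.0788$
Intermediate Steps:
$c = - \frac{15149}{11714}$ ($c = - \frac{30298}{23428} = \left(-30298\right) \frac{1}{23428} = - \frac{15149}{11714} \approx -1.2932$)
$\frac{-38944 + c}{41647 - 5548} = \frac{-38944 - \frac{15149}{11714}}{41647 - 5548} = - \frac{456205165}{11714 \cdot 36099} = \left(- \frac{456205165}{11714}\right) \frac{1}{36099} = - \frac{456205165}{422863686}$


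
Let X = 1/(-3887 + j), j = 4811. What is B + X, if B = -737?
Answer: -680987/924 ≈ -737.00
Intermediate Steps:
X = 1/924 (X = 1/(-3887 + 4811) = 1/924 ≈ 0.0010823)
B + X = -737 + 1/924 = -680987/924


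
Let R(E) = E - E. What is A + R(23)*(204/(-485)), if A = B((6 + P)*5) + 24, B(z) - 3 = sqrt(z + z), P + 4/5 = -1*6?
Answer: 27 + 2*I*sqrt(2) ≈ 27.0 + 2.8284*I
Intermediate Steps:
P = -34/5 (P = -4/5 - 1*6 = -4/5 - 6 = -34/5 ≈ -6.8000)
R(E) = 0
B(z) = 3 + sqrt(2)*sqrt(z) (B(z) = 3 + sqrt(z + z) = 3 + sqrt(2*z) = 3 + sqrt(2)*sqrt(z))
A = 27 + 2*I*sqrt(2) (A = (3 + sqrt(2)*sqrt((6 - 34/5)*5)) + 24 = (3 + sqrt(2)*sqrt(-4/5*5)) + 24 = (3 + sqrt(2)*sqrt(-4)) + 24 = (3 + sqrt(2)*(2*I)) + 24 = (3 + 2*I*sqrt(2)) + 24 = 27 + 2*I*sqrt(2) ≈ 27.0 + 2.8284*I)
A + R(23)*(204/(-485)) = (27 + 2*I*sqrt(2)) + 0*(204/(-485)) = (27 + 2*I*sqrt(2)) + 0*(204*(-1/485)) = (27 + 2*I*sqrt(2)) + 0*(-204/485) = (27 + 2*I*sqrt(2)) + 0 = 27 + 2*I*sqrt(2)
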